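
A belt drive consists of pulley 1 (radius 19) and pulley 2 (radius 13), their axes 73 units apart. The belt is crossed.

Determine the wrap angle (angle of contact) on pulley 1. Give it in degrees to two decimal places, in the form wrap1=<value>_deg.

wrap1=232.00_deg

crossed belt: β = asin((r1+r2)/C) = asin(32/73) = 25.9990°
wrap1 = wrap2 = π + 2β = 231.9981°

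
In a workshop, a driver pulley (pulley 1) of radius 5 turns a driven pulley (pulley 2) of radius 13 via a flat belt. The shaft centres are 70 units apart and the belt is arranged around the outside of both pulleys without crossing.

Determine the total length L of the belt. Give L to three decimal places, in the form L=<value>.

open belt: β = asin((r2−r1)/C) = asin(8/70) = 6.5624°
wrap1 = π − 2β = 166.8751°
wrap2 = π + 2β = 193.1249°
tangent length = C·cosβ = 69.5414
L = r1·wrap1 + r2·wrap2 + 2·C·cosβ = 5·2.9125 + 13·3.3707 + 2·69.5414 = 197.4640

L=197.464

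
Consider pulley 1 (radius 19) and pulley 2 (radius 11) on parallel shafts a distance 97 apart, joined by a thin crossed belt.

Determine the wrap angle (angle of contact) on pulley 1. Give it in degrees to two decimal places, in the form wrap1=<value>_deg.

wrap1=216.03_deg

crossed belt: β = asin((r1+r2)/C) = asin(30/97) = 18.0157°
wrap1 = wrap2 = π + 2β = 216.0315°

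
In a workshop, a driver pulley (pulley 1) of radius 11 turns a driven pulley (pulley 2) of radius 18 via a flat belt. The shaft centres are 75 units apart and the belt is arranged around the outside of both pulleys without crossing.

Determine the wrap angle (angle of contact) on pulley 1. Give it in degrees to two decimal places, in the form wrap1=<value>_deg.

open belt: β = asin((r2−r1)/C) = asin(7/75) = 5.3554°
wrap1 = π − 2β = 169.2892°
wrap2 = π + 2β = 190.7108°

wrap1=169.29_deg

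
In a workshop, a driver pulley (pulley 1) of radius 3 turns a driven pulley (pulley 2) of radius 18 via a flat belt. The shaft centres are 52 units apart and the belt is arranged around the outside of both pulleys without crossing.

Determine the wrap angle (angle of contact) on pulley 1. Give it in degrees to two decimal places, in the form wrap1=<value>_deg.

wrap1=146.47_deg

open belt: β = asin((r2−r1)/C) = asin(15/52) = 16.7659°
wrap1 = π − 2β = 146.4683°
wrap2 = π + 2β = 213.5317°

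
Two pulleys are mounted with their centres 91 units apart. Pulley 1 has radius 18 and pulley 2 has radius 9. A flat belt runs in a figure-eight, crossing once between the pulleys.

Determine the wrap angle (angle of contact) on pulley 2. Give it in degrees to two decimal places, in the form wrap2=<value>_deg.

crossed belt: β = asin((r1+r2)/C) = asin(27/91) = 17.2597°
wrap1 = wrap2 = π + 2β = 214.5194°

wrap2=214.52_deg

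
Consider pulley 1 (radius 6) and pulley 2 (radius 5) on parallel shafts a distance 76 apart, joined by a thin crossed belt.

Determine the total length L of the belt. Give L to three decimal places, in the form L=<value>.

crossed belt: β = asin((r1+r2)/C) = asin(11/76) = 8.3220°
wrap1 = wrap2 = π + 2β = 196.6441°
tangent length = C·cosβ = 75.1997
L = (r1+r2)·wrap + 2·C·cosβ = 11·3.4321 + 2·75.1997 = 188.1524

L=188.152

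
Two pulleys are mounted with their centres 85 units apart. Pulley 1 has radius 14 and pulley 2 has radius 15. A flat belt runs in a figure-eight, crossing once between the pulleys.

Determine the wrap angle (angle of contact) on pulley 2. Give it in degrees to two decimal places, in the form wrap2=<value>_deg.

crossed belt: β = asin((r1+r2)/C) = asin(29/85) = 19.9486°
wrap1 = wrap2 = π + 2β = 219.8971°

wrap2=219.90_deg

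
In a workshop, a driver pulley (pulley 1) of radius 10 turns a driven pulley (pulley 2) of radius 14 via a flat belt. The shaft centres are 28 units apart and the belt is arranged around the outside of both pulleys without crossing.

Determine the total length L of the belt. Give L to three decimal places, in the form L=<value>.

open belt: β = asin((r2−r1)/C) = asin(4/28) = 8.2132°
wrap1 = π − 2β = 163.5736°
wrap2 = π + 2β = 196.4264°
tangent length = C·cosβ = 27.7128
L = r1·wrap1 + r2·wrap2 + 2·C·cosβ = 10·2.8549 + 14·3.4283 + 2·27.7128 = 131.9706

L=131.971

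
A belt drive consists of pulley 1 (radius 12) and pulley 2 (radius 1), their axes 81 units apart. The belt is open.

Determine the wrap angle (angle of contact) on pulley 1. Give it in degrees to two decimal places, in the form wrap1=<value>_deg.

open belt: β = asin((r2−r1)/C) = asin(-11/81) = -7.8050°
wrap1 = π − 2β = 195.6101°
wrap2 = π + 2β = 164.3899°

wrap1=195.61_deg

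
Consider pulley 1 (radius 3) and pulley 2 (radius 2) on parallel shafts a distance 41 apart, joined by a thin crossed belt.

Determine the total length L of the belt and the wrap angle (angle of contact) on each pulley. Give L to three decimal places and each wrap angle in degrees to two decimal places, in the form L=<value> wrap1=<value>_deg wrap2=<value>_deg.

L=98.318 wrap1=194.01_deg wrap2=194.01_deg

crossed belt: β = asin((r1+r2)/C) = asin(5/41) = 7.0047°
wrap1 = wrap2 = π + 2β = 194.0095°
tangent length = C·cosβ = 40.6940
L = (r1+r2)·wrap + 2·C·cosβ = 5·3.3861 + 2·40.6940 = 98.3185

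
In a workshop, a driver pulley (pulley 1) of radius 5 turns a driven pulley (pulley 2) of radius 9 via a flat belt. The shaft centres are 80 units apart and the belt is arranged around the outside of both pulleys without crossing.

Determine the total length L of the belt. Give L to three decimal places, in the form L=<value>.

open belt: β = asin((r2−r1)/C) = asin(4/80) = 2.8660°
wrap1 = π − 2β = 174.2680°
wrap2 = π + 2β = 185.7320°
tangent length = C·cosβ = 79.8999
L = r1·wrap1 + r2·wrap2 + 2·C·cosβ = 5·3.0416 + 9·3.2416 + 2·79.8999 = 204.1823

L=204.182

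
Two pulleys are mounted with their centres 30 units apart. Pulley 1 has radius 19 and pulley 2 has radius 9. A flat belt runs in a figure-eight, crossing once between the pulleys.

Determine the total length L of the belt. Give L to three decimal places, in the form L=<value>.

L=176.906

crossed belt: β = asin((r1+r2)/C) = asin(28/30) = 68.9605°
wrap1 = wrap2 = π + 2β = 317.9211°
tangent length = C·cosβ = 10.7703
L = (r1+r2)·wrap + 2·C·cosβ = 28·5.5488 + 2·10.7703 = 176.9062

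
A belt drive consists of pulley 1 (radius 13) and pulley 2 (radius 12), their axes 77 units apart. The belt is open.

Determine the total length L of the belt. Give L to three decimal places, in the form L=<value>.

L=232.553

open belt: β = asin((r2−r1)/C) = asin(-1/77) = -0.7441°
wrap1 = π − 2β = 181.4882°
wrap2 = π + 2β = 178.5118°
tangent length = C·cosβ = 76.9935
L = r1·wrap1 + r2·wrap2 + 2·C·cosβ = 13·3.1676 + 12·3.1156 + 2·76.9935 = 232.5528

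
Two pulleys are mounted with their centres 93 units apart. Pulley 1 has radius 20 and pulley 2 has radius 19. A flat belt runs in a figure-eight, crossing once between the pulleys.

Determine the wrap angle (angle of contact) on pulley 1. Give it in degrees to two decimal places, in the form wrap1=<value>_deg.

wrap1=229.59_deg

crossed belt: β = asin((r1+r2)/C) = asin(39/93) = 24.7939°
wrap1 = wrap2 = π + 2β = 229.5877°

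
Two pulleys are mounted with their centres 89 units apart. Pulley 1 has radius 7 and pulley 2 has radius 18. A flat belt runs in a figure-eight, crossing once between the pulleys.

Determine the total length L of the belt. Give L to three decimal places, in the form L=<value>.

crossed belt: β = asin((r1+r2)/C) = asin(25/89) = 16.3139°
wrap1 = wrap2 = π + 2β = 212.6277°
tangent length = C·cosβ = 85.4166
L = (r1+r2)·wrap + 2·C·cosβ = 25·3.7111 + 2·85.4166 = 263.6096

L=263.610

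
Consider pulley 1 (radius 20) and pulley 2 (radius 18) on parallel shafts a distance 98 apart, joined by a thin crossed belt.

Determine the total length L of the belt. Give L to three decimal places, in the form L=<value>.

crossed belt: β = asin((r1+r2)/C) = asin(38/98) = 22.8149°
wrap1 = wrap2 = π + 2β = 225.6298°
tangent length = C·cosβ = 90.3327
L = (r1+r2)·wrap + 2·C·cosβ = 38·3.9380 + 2·90.3327 = 330.3088

L=330.309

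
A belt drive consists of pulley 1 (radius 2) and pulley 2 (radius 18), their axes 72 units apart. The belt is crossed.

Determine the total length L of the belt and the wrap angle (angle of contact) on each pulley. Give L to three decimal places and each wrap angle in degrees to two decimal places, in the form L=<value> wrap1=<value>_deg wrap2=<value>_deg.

L=212.424 wrap1=212.26_deg wrap2=212.26_deg

crossed belt: β = asin((r1+r2)/C) = asin(20/72) = 16.1276°
wrap1 = wrap2 = π + 2β = 212.2552°
tangent length = C·cosβ = 69.1665
L = (r1+r2)·wrap + 2·C·cosβ = 20·3.7046 + 2·69.1665 = 212.4240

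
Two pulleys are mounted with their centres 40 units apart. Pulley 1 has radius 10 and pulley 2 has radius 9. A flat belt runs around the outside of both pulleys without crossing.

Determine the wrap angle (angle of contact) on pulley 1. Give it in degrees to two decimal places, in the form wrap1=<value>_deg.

wrap1=182.87_deg

open belt: β = asin((r2−r1)/C) = asin(-1/40) = -1.4325°
wrap1 = π − 2β = 182.8651°
wrap2 = π + 2β = 177.1349°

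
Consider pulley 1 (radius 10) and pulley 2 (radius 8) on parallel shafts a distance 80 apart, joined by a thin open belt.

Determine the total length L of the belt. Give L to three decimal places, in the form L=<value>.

open belt: β = asin((r2−r1)/C) = asin(-2/80) = -1.4325°
wrap1 = π − 2β = 182.8651°
wrap2 = π + 2β = 177.1349°
tangent length = C·cosβ = 79.9750
L = r1·wrap1 + r2·wrap2 + 2·C·cosβ = 10·3.1916 + 8·3.0916 + 2·79.9750 = 216.5987

L=216.599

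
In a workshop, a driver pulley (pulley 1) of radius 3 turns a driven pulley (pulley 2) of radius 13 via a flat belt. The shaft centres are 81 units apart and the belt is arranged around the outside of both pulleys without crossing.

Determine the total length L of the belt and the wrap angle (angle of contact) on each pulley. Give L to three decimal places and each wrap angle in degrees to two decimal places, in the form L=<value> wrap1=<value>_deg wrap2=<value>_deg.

open belt: β = asin((r2−r1)/C) = asin(10/81) = 7.0916°
wrap1 = π − 2β = 165.8167°
wrap2 = π + 2β = 194.1833°
tangent length = C·cosβ = 80.3803
L = r1·wrap1 + r2·wrap2 + 2·C·cosβ = 3·2.8940 + 13·3.3891 + 2·80.3803 = 213.5016

L=213.502 wrap1=165.82_deg wrap2=194.18_deg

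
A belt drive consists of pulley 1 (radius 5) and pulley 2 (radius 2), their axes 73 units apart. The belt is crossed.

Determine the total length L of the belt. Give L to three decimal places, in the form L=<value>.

L=168.663

crossed belt: β = asin((r1+r2)/C) = asin(7/73) = 5.5026°
wrap1 = wrap2 = π + 2β = 191.0051°
tangent length = C·cosβ = 72.6636
L = (r1+r2)·wrap + 2·C·cosβ = 7·3.3337 + 2·72.6636 = 168.6629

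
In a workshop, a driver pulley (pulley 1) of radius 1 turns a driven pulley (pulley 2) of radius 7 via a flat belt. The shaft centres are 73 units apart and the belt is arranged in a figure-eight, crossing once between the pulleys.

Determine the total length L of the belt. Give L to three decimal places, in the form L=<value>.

crossed belt: β = asin((r1+r2)/C) = asin(8/73) = 6.2916°
wrap1 = wrap2 = π + 2β = 192.5833°
tangent length = C·cosβ = 72.5603
L = (r1+r2)·wrap + 2·C·cosβ = 8·3.3612 + 2·72.5603 = 172.0103

L=172.010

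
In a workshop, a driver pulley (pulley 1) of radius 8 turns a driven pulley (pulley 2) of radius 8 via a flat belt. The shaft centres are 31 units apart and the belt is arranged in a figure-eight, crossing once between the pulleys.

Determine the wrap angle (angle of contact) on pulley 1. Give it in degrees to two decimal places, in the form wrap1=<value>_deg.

crossed belt: β = asin((r1+r2)/C) = asin(16/31) = 31.0730°
wrap1 = wrap2 = π + 2β = 242.1459°

wrap1=242.15_deg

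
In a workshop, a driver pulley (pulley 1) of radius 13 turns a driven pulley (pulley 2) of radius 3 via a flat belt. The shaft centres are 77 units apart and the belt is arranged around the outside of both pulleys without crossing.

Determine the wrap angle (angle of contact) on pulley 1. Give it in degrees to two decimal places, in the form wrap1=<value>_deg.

wrap1=194.92_deg

open belt: β = asin((r2−r1)/C) = asin(-10/77) = -7.4621°
wrap1 = π − 2β = 194.9242°
wrap2 = π + 2β = 165.0758°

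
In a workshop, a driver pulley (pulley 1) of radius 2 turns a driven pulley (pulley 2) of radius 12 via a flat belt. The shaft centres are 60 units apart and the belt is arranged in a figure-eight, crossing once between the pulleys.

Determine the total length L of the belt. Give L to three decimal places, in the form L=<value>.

crossed belt: β = asin((r1+r2)/C) = asin(14/60) = 13.4934°
wrap1 = wrap2 = π + 2β = 206.9868°
tangent length = C·cosβ = 58.3438
L = (r1+r2)·wrap + 2·C·cosβ = 14·3.6126 + 2·58.3438 = 167.2640

L=167.264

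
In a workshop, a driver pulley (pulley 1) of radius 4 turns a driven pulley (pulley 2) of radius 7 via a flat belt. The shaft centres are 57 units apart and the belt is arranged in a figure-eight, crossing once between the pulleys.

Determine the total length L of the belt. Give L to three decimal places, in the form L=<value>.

L=150.687

crossed belt: β = asin((r1+r2)/C) = asin(11/57) = 11.1269°
wrap1 = wrap2 = π + 2β = 202.2538°
tangent length = C·cosβ = 55.9285
L = (r1+r2)·wrap + 2·C·cosβ = 11·3.5300 + 2·55.9285 = 150.6870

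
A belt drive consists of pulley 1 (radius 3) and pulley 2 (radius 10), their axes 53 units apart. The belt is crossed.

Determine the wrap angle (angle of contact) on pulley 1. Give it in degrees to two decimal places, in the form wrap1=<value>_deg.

wrap1=208.40_deg

crossed belt: β = asin((r1+r2)/C) = asin(13/53) = 14.1986°
wrap1 = wrap2 = π + 2β = 208.3971°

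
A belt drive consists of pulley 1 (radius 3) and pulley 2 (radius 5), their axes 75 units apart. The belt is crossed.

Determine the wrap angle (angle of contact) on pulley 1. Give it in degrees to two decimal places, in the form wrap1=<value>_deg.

wrap1=192.25_deg

crossed belt: β = asin((r1+r2)/C) = asin(8/75) = 6.1232°
wrap1 = wrap2 = π + 2β = 192.2464°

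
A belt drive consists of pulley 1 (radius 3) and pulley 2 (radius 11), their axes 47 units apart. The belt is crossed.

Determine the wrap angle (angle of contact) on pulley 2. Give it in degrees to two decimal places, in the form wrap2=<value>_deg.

crossed belt: β = asin((r1+r2)/C) = asin(14/47) = 17.3299°
wrap1 = wrap2 = π + 2β = 214.6597°

wrap2=214.66_deg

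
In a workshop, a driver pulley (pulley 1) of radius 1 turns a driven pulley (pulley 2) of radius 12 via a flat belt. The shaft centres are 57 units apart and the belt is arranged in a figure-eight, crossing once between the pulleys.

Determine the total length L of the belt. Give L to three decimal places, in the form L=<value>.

crossed belt: β = asin((r1+r2)/C) = asin(13/57) = 13.1835°
wrap1 = wrap2 = π + 2β = 206.3670°
tangent length = C·cosβ = 55.4977
L = (r1+r2)·wrap + 2·C·cosβ = 13·3.6018 + 2·55.4977 = 157.8187

L=157.819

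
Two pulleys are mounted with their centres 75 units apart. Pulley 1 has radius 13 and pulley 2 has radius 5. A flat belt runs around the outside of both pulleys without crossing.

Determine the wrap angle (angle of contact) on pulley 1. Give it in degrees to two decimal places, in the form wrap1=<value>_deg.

wrap1=192.25_deg

open belt: β = asin((r2−r1)/C) = asin(-8/75) = -6.1232°
wrap1 = π − 2β = 192.2464°
wrap2 = π + 2β = 167.7536°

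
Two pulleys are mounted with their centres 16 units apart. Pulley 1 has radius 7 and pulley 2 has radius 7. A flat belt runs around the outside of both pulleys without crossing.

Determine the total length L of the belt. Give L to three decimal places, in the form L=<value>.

open belt: β = asin((r2−r1)/C) = asin(0/16) = 0.0000°
wrap1 = π − 2β = 180.0000°
wrap2 = π + 2β = 180.0000°
tangent length = C·cosβ = 16.0000
L = r1·wrap1 + r2·wrap2 + 2·C·cosβ = 7·3.1416 + 7·3.1416 + 2·16.0000 = 75.9823

L=75.982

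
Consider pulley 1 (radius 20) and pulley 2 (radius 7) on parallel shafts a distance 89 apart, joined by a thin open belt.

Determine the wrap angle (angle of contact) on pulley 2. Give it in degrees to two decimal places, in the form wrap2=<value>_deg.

open belt: β = asin((r2−r1)/C) = asin(-13/89) = -8.3991°
wrap1 = π − 2β = 196.7982°
wrap2 = π + 2β = 163.2018°

wrap2=163.20_deg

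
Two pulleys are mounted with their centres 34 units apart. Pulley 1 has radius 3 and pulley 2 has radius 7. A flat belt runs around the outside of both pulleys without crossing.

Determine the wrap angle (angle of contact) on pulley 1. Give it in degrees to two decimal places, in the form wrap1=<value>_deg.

open belt: β = asin((r2−r1)/C) = asin(4/34) = 6.7563°
wrap1 = π − 2β = 166.4873°
wrap2 = π + 2β = 193.5127°

wrap1=166.49_deg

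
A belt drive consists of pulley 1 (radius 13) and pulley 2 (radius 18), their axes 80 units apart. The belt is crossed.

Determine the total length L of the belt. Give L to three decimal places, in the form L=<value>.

crossed belt: β = asin((r1+r2)/C) = asin(31/80) = 22.7990°
wrap1 = wrap2 = π + 2β = 225.5981°
tangent length = C·cosβ = 73.7496
L = (r1+r2)·wrap + 2·C·cosβ = 31·3.9374 + 2·73.7496 = 269.5595

L=269.559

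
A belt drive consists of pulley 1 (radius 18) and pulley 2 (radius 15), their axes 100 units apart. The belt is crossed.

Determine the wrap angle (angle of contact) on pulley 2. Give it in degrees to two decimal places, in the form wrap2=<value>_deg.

crossed belt: β = asin((r1+r2)/C) = asin(33/100) = 19.2688°
wrap1 = wrap2 = π + 2β = 218.5376°

wrap2=218.54_deg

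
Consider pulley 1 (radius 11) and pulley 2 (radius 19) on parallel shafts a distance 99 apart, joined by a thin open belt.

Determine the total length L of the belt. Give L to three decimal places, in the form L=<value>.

L=292.895

open belt: β = asin((r2−r1)/C) = asin(8/99) = 4.6350°
wrap1 = π − 2β = 170.7300°
wrap2 = π + 2β = 189.2700°
tangent length = C·cosβ = 98.6762
L = r1·wrap1 + r2·wrap2 + 2·C·cosβ = 11·2.9798 + 19·3.3034 + 2·98.6762 = 292.8946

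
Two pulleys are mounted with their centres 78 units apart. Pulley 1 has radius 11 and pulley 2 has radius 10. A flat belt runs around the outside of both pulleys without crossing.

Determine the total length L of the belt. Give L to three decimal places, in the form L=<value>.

L=221.986

open belt: β = asin((r2−r1)/C) = asin(-1/78) = -0.7346°
wrap1 = π − 2β = 181.4692°
wrap2 = π + 2β = 178.5308°
tangent length = C·cosβ = 77.9936
L = r1·wrap1 + r2·wrap2 + 2·C·cosβ = 11·3.1672 + 10·3.1160 + 2·77.9936 = 221.9863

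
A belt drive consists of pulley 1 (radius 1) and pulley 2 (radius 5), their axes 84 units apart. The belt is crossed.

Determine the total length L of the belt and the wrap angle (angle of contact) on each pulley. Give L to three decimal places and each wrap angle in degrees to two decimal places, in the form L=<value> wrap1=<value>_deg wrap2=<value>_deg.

crossed belt: β = asin((r1+r2)/C) = asin(6/84) = 4.0960°
wrap1 = wrap2 = π + 2β = 188.1921°
tangent length = C·cosβ = 83.7854
L = (r1+r2)·wrap + 2·C·cosβ = 6·3.2846 + 2·83.7854 = 187.2783

L=187.278 wrap1=188.19_deg wrap2=188.19_deg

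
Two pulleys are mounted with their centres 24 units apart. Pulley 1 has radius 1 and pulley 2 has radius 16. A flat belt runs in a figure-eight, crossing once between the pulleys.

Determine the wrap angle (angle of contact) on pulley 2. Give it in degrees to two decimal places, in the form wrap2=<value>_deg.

wrap2=270.20_deg

crossed belt: β = asin((r1+r2)/C) = asin(17/24) = 45.0995°
wrap1 = wrap2 = π + 2β = 270.1989°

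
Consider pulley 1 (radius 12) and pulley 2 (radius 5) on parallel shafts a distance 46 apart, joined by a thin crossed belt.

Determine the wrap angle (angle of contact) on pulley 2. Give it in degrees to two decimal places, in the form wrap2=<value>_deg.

wrap2=223.38_deg

crossed belt: β = asin((r1+r2)/C) = asin(17/46) = 21.6888°
wrap1 = wrap2 = π + 2β = 223.3776°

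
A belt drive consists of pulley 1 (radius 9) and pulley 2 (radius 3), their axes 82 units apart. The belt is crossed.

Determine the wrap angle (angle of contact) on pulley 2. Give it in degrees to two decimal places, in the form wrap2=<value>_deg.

crossed belt: β = asin((r1+r2)/C) = asin(12/82) = 8.4150°
wrap1 = wrap2 = π + 2β = 196.8299°

wrap2=196.83_deg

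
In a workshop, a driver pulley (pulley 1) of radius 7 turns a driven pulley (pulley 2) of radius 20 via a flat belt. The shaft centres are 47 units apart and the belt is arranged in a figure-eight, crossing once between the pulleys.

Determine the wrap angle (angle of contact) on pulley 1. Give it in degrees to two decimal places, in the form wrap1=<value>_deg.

crossed belt: β = asin((r1+r2)/C) = asin(27/47) = 35.0624°
wrap1 = wrap2 = π + 2β = 250.1248°

wrap1=250.12_deg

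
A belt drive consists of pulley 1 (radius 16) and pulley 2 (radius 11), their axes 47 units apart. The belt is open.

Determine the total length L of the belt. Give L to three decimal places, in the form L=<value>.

open belt: β = asin((r2−r1)/C) = asin(-5/47) = -6.1069°
wrap1 = π − 2β = 192.2137°
wrap2 = π + 2β = 167.7863°
tangent length = C·cosβ = 46.7333
L = r1·wrap1 + r2·wrap2 + 2·C·cosβ = 16·3.3548 + 11·2.9284 + 2·46.7333 = 179.3554

L=179.355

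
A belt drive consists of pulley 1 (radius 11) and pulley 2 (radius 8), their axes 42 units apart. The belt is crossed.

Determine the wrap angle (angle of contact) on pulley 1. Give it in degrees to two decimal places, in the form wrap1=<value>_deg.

crossed belt: β = asin((r1+r2)/C) = asin(19/42) = 26.8965°
wrap1 = wrap2 = π + 2β = 233.7931°

wrap1=233.79_deg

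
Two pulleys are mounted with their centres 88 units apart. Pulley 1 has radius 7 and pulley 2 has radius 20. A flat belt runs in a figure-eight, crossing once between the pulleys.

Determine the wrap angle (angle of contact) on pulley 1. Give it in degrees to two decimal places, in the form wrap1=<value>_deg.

wrap1=215.74_deg

crossed belt: β = asin((r1+r2)/C) = asin(27/88) = 17.8676°
wrap1 = wrap2 = π + 2β = 215.7352°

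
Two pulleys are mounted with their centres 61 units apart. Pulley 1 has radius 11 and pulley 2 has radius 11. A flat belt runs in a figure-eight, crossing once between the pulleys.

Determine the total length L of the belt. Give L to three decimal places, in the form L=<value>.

crossed belt: β = asin((r1+r2)/C) = asin(22/61) = 21.1405°
wrap1 = wrap2 = π + 2β = 222.2809°
tangent length = C·cosβ = 56.8946
L = (r1+r2)·wrap + 2·C·cosβ = 22·3.8795 + 2·56.8946 = 199.1390

L=199.139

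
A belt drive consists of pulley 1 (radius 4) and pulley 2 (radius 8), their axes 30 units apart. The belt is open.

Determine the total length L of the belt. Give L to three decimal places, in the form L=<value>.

L=98.233

open belt: β = asin((r2−r1)/C) = asin(4/30) = 7.6623°
wrap1 = π − 2β = 164.6755°
wrap2 = π + 2β = 195.3245°
tangent length = C·cosβ = 29.7321
L = r1·wrap1 + r2·wrap2 + 2·C·cosβ = 4·2.8741 + 8·3.4091 + 2·29.7321 = 98.2332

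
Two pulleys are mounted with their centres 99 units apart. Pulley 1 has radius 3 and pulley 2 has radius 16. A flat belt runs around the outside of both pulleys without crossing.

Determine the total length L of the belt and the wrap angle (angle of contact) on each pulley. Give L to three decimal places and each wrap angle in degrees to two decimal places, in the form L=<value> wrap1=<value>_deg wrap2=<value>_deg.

L=259.400 wrap1=164.91_deg wrap2=195.09_deg

open belt: β = asin((r2−r1)/C) = asin(13/99) = 7.5455°
wrap1 = π − 2β = 164.9090°
wrap2 = π + 2β = 195.0910°
tangent length = C·cosβ = 98.1428
L = r1·wrap1 + r2·wrap2 + 2·C·cosβ = 3·2.8782 + 16·3.4050 + 2·98.1428 = 259.3998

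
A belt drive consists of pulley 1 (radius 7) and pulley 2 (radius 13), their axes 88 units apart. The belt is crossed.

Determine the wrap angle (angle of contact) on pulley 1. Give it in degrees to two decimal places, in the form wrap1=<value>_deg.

crossed belt: β = asin((r1+r2)/C) = asin(20/88) = 13.1366°
wrap1 = wrap2 = π + 2β = 206.2731°

wrap1=206.27_deg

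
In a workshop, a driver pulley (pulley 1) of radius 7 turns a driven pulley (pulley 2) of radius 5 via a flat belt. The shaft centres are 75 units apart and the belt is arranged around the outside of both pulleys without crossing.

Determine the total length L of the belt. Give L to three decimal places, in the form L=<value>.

open belt: β = asin((r2−r1)/C) = asin(-2/75) = -1.5281°
wrap1 = π − 2β = 183.0561°
wrap2 = π + 2β = 176.9439°
tangent length = C·cosβ = 74.9733
L = r1·wrap1 + r2·wrap2 + 2·C·cosβ = 7·3.1949 + 5·3.0883 + 2·74.9733 = 187.7524

L=187.752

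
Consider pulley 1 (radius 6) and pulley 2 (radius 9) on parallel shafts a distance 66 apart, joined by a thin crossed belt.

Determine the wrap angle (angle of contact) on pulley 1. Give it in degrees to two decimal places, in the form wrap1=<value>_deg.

wrap1=206.27_deg

crossed belt: β = asin((r1+r2)/C) = asin(15/66) = 13.1366°
wrap1 = wrap2 = π + 2β = 206.2731°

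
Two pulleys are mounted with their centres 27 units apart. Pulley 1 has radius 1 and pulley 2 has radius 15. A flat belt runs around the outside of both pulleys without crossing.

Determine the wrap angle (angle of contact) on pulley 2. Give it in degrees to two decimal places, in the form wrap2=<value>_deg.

open belt: β = asin((r2−r1)/C) = asin(14/27) = 31.2329°
wrap1 = π − 2β = 117.5341°
wrap2 = π + 2β = 242.4659°

wrap2=242.47_deg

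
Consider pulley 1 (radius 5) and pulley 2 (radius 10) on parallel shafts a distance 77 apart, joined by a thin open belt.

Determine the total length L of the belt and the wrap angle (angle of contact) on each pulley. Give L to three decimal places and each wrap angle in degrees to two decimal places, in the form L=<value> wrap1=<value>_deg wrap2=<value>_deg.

L=201.449 wrap1=172.55_deg wrap2=187.45_deg

open belt: β = asin((r2−r1)/C) = asin(5/77) = 3.7231°
wrap1 = π − 2β = 172.5538°
wrap2 = π + 2β = 187.4462°
tangent length = C·cosβ = 76.8375
L = r1·wrap1 + r2·wrap2 + 2·C·cosβ = 5·3.0116 + 10·3.2716 + 2·76.8375 = 201.4487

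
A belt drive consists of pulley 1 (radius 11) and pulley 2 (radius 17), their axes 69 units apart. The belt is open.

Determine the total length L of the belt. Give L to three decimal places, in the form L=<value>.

open belt: β = asin((r2−r1)/C) = asin(6/69) = 4.9885°
wrap1 = π − 2β = 170.0229°
wrap2 = π + 2β = 189.9771°
tangent length = C·cosβ = 68.7386
L = r1·wrap1 + r2·wrap2 + 2·C·cosβ = 11·2.9675 + 17·3.3157 + 2·68.7386 = 226.4867

L=226.487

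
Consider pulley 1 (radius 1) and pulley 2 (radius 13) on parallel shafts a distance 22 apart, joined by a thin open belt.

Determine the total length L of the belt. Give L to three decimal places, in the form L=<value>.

open belt: β = asin((r2−r1)/C) = asin(12/22) = 33.0557°
wrap1 = π − 2β = 113.8885°
wrap2 = π + 2β = 246.1115°
tangent length = C·cosβ = 18.4391
L = r1·wrap1 + r2·wrap2 + 2·C·cosβ = 1·1.9877 + 13·4.2955 + 2·18.4391 = 94.7068

L=94.707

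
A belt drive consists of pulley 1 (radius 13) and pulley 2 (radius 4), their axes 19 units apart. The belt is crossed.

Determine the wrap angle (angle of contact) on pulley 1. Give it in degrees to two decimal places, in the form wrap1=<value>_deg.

wrap1=306.95_deg

crossed belt: β = asin((r1+r2)/C) = asin(17/19) = 63.4746°
wrap1 = wrap2 = π + 2β = 306.9493°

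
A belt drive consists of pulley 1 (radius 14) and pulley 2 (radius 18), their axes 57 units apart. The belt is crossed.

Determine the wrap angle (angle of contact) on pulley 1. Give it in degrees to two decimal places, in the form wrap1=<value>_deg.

crossed belt: β = asin((r1+r2)/C) = asin(32/57) = 34.1529°
wrap1 = wrap2 = π + 2β = 248.3058°

wrap1=248.31_deg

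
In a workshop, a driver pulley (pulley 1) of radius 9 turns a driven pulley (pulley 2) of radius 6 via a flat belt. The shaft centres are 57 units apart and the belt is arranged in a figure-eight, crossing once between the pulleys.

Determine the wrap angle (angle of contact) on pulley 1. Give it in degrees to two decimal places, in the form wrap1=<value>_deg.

wrap1=210.52_deg

crossed belt: β = asin((r1+r2)/C) = asin(15/57) = 15.2575°
wrap1 = wrap2 = π + 2β = 210.5150°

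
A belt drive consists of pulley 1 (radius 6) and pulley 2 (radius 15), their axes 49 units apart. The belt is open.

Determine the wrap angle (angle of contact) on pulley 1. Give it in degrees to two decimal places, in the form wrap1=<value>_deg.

wrap1=158.83_deg

open belt: β = asin((r2−r1)/C) = asin(9/49) = 10.5838°
wrap1 = π − 2β = 158.8324°
wrap2 = π + 2β = 201.1676°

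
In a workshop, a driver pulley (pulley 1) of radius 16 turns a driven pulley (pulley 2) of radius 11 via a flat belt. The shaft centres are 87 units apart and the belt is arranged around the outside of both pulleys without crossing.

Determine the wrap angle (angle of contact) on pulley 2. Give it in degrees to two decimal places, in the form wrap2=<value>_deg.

wrap2=173.41_deg

open belt: β = asin((r2−r1)/C) = asin(-5/87) = -3.2947°
wrap1 = π − 2β = 186.5894°
wrap2 = π + 2β = 173.4106°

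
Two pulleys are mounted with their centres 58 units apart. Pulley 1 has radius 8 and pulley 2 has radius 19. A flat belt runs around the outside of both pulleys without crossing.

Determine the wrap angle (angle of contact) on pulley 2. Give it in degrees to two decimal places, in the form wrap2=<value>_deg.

wrap2=201.87_deg

open belt: β = asin((r2−r1)/C) = asin(11/58) = 10.9327°
wrap1 = π − 2β = 158.1347°
wrap2 = π + 2β = 201.8653°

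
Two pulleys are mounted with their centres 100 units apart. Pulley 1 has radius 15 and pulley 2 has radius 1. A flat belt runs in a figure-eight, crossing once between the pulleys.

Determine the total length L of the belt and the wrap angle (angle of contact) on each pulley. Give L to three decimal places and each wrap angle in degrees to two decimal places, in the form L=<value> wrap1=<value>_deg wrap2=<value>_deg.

crossed belt: β = asin((r1+r2)/C) = asin(16/100) = 9.2069°
wrap1 = wrap2 = π + 2β = 198.4138°
tangent length = C·cosβ = 98.7117
L = (r1+r2)·wrap + 2·C·cosβ = 16·3.4630 + 2·98.7117 = 252.8310

L=252.831 wrap1=198.41_deg wrap2=198.41_deg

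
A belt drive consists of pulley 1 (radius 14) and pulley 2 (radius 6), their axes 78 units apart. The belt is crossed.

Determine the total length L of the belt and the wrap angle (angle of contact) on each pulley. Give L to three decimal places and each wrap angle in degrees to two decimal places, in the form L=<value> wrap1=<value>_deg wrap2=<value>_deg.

L=223.989 wrap1=209.71_deg wrap2=209.71_deg

crossed belt: β = asin((r1+r2)/C) = asin(20/78) = 14.8572°
wrap1 = wrap2 = π + 2β = 209.7143°
tangent length = C·cosβ = 75.3923
L = (r1+r2)·wrap + 2·C·cosβ = 20·3.6602 + 2·75.3923 = 223.9887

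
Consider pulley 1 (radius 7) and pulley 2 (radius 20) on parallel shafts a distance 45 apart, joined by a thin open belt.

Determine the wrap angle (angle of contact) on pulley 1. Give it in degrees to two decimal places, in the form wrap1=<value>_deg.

wrap1=146.42_deg

open belt: β = asin((r2−r1)/C) = asin(13/45) = 16.7914°
wrap1 = π − 2β = 146.4171°
wrap2 = π + 2β = 213.5829°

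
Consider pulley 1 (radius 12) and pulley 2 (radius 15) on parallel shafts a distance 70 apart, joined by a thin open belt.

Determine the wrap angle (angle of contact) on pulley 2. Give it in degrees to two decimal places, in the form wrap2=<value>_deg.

open belt: β = asin((r2−r1)/C) = asin(3/70) = 2.4563°
wrap1 = π − 2β = 175.0874°
wrap2 = π + 2β = 184.9126°

wrap2=184.91_deg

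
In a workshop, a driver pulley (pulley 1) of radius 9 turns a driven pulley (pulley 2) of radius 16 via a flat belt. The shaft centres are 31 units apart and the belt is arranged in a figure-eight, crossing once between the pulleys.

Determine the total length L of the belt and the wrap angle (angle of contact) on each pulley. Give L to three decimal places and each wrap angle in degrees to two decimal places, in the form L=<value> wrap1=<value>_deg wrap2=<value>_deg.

crossed belt: β = asin((r1+r2)/C) = asin(25/31) = 53.7507°
wrap1 = wrap2 = π + 2β = 287.5014°
tangent length = C·cosβ = 18.3303
L = (r1+r2)·wrap + 2·C·cosβ = 25·5.0178 + 2·18.3303 = 162.1067

L=162.107 wrap1=287.50_deg wrap2=287.50_deg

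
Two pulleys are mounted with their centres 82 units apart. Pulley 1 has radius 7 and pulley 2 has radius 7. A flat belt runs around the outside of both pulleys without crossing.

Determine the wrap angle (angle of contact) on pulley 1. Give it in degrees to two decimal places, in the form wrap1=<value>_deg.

wrap1=180.00_deg

open belt: β = asin((r2−r1)/C) = asin(0/82) = 0.0000°
wrap1 = π − 2β = 180.0000°
wrap2 = π + 2β = 180.0000°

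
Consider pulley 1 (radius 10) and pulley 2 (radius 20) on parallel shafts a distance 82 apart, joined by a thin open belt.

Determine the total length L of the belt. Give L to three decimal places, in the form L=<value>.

open belt: β = asin((r2−r1)/C) = asin(10/82) = 7.0047°
wrap1 = π − 2β = 165.9905°
wrap2 = π + 2β = 194.0095°
tangent length = C·cosβ = 81.3880
L = r1·wrap1 + r2·wrap2 + 2·C·cosβ = 10·2.8971 + 20·3.3861 + 2·81.3880 = 259.4688

L=259.469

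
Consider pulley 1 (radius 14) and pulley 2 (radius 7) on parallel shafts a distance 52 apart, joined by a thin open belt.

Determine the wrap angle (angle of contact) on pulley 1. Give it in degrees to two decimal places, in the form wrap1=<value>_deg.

open belt: β = asin((r2−r1)/C) = asin(-7/52) = -7.7364°
wrap1 = π − 2β = 195.4728°
wrap2 = π + 2β = 164.5272°

wrap1=195.47_deg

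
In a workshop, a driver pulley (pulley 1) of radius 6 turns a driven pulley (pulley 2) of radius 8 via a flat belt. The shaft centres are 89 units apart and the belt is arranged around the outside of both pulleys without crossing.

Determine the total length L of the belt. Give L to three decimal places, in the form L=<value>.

L=222.027

open belt: β = asin((r2−r1)/C) = asin(2/89) = 1.2877°
wrap1 = π − 2β = 177.4247°
wrap2 = π + 2β = 182.5753°
tangent length = C·cosβ = 88.9775
L = r1·wrap1 + r2·wrap2 + 2·C·cosβ = 6·3.0966 + 8·3.1865 + 2·88.9775 = 222.0272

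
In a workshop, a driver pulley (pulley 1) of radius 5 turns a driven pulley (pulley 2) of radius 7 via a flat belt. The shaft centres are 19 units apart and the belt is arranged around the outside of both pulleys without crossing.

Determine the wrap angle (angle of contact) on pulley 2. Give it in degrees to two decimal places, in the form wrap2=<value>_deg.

open belt: β = asin((r2−r1)/C) = asin(2/19) = 6.0423°
wrap1 = π − 2β = 167.9153°
wrap2 = π + 2β = 192.0847°

wrap2=192.08_deg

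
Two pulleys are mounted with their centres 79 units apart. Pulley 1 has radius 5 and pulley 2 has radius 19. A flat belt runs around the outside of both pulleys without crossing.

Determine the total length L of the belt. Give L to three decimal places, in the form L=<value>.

L=235.886

open belt: β = asin((r2−r1)/C) = asin(14/79) = 10.2076°
wrap1 = π − 2β = 159.5848°
wrap2 = π + 2β = 200.4152°
tangent length = C·cosβ = 77.7496
L = r1·wrap1 + r2·wrap2 + 2·C·cosβ = 5·2.7853 + 19·3.4979 + 2·77.7496 = 235.8858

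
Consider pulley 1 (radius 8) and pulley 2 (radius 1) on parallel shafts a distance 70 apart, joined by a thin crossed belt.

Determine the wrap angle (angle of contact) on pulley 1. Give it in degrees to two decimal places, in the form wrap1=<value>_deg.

wrap1=194.77_deg

crossed belt: β = asin((r1+r2)/C) = asin(9/70) = 7.3870°
wrap1 = wrap2 = π + 2β = 194.7741°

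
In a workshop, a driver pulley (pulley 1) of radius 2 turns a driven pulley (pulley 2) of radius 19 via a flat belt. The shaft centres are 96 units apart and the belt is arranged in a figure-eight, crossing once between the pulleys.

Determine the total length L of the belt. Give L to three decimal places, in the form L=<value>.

crossed belt: β = asin((r1+r2)/C) = asin(21/96) = 12.6356°
wrap1 = wrap2 = π + 2β = 205.2713°
tangent length = C·cosβ = 93.6750
L = (r1+r2)·wrap + 2·C·cosβ = 21·3.5827 + 2·93.6750 = 262.5858

L=262.586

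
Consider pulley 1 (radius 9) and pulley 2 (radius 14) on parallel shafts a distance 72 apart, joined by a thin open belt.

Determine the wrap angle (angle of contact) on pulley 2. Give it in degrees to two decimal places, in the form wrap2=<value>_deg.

wrap2=187.96_deg

open belt: β = asin((r2−r1)/C) = asin(5/72) = 3.9821°
wrap1 = π − 2β = 172.0358°
wrap2 = π + 2β = 187.9642°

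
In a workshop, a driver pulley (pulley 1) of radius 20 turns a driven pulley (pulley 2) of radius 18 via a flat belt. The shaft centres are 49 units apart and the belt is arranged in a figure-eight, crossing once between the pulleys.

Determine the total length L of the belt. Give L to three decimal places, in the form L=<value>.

L=248.703

crossed belt: β = asin((r1+r2)/C) = asin(38/49) = 50.8513°
wrap1 = wrap2 = π + 2β = 281.7026°
tangent length = C·cosβ = 30.9354
L = (r1+r2)·wrap + 2·C·cosβ = 38·4.9166 + 2·30.9354 = 248.7031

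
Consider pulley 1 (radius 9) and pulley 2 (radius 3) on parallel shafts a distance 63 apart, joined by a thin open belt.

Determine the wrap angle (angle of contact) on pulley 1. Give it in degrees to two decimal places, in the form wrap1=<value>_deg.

wrap1=190.93_deg

open belt: β = asin((r2−r1)/C) = asin(-6/63) = -5.4650°
wrap1 = π − 2β = 190.9300°
wrap2 = π + 2β = 169.0700°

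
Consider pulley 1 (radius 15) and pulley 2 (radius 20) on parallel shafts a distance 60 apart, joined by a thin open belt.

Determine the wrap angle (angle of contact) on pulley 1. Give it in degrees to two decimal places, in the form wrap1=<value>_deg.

open belt: β = asin((r2−r1)/C) = asin(5/60) = 4.7802°
wrap1 = π − 2β = 170.4396°
wrap2 = π + 2β = 189.5604°

wrap1=170.44_deg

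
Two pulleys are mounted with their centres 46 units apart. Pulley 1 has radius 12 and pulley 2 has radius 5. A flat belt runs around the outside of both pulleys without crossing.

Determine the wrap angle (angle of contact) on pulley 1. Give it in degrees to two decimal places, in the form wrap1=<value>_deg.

open belt: β = asin((r2−r1)/C) = asin(-7/46) = -8.7529°
wrap1 = π − 2β = 197.5059°
wrap2 = π + 2β = 162.4941°

wrap1=197.51_deg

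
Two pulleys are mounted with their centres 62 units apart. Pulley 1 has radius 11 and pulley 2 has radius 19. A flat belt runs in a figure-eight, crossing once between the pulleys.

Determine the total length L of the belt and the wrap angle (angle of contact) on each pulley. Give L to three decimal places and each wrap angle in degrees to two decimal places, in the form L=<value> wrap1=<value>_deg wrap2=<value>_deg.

crossed belt: β = asin((r1+r2)/C) = asin(30/62) = 28.9385°
wrap1 = wrap2 = π + 2β = 237.8771°
tangent length = C·cosβ = 54.2586
L = (r1+r2)·wrap + 2·C·cosβ = 30·4.1517 + 2·54.2586 = 233.0694

L=233.069 wrap1=237.88_deg wrap2=237.88_deg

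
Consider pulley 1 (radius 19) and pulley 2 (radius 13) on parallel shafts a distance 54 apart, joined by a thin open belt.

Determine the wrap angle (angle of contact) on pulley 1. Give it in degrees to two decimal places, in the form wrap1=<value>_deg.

wrap1=192.76_deg

open belt: β = asin((r2−r1)/C) = asin(-6/54) = -6.3794°
wrap1 = π − 2β = 192.7587°
wrap2 = π + 2β = 167.2413°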